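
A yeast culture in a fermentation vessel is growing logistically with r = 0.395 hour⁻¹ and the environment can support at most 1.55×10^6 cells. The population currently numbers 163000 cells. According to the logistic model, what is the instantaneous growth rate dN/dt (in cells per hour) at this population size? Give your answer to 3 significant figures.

57600 cells per hour

dN/dt = rN(1 − N/K) = 0.395 × 163000 × (1 − 163000/1.55×10^6).
1 − 163000/1.55×10^6 = 0.89484; dN/dt = 0.395 × 163000 × 0.89484 = 57614.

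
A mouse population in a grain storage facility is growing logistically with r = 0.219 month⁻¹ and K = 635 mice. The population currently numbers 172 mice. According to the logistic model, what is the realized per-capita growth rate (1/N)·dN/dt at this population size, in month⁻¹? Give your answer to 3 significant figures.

(1/N)·dN/dt = r(1 − N/K) = 0.219 × (1 − 172/635).
= 0.219 × 0.72913 = 0.15968.

0.160 per month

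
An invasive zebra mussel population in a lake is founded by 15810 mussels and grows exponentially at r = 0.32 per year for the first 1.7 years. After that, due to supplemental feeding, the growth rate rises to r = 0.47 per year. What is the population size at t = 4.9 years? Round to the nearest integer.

122565 mussels

Phase 1: N(1.7) = 15810·e^(0.32×1.7) = 15810·e^0.544 = 27238.8.
Phase 2 runs for 4.9 − 1.7 = 3.2 years at r = 0.47.
N(4.9) = 27238.8·e^(0.47×3.2) = 27238.8·e^1.504 = 122565.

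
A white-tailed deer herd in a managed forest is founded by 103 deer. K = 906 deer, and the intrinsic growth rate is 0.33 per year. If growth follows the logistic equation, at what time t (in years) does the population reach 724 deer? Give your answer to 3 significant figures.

A = (K − N₀)/N₀ = (906 − 103)/103 = 7.7961.
Solve 906/(1 + 7.7961·e^(−0.33t)) = 724: 1 + 7.7961·e^(−0.33t) = 1.2514, so e^(−0.33t) = 0.0322444.
−0.33·t = ln(0.0322444) = -3.4344, so t = 3.4344/0.33 = 10.407.

10.4 years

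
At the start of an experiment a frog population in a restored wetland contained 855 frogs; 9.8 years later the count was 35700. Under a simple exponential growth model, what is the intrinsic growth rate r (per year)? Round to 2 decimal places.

0.38 per year

From N(t) = N₀·e^(rt): e^(r·9.8) = 35700/855 = 41.754.
r·9.8 = ln(41.754) = 3.7318, so r = 3.7318/9.8 = 0.3808.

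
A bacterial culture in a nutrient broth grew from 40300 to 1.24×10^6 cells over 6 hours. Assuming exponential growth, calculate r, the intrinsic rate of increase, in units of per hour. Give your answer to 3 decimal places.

From N(t) = N₀·e^(rt): e^(r·6) = 1.24×10^6/40300 = 30.769.
r·6 = ln(30.769) = 3.4265, so r = 3.4265/6 = 0.57109.

0.571 per hour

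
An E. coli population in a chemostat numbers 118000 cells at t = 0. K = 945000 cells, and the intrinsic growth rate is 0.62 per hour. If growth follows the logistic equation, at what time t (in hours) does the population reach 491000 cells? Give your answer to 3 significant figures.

3.27 hours

A = (K − N₀)/N₀ = (945000 − 118000)/118000 = 7.0085.
Solve 945000/(1 + 7.0085·e^(−0.62t)) = 491000: 1 + 7.0085·e^(−0.62t) = 1.9246, so e^(−0.62t) = 0.131932.
−0.62·t = ln(0.131932) = -2.0255, so t = 2.0255/0.62 = 3.2669.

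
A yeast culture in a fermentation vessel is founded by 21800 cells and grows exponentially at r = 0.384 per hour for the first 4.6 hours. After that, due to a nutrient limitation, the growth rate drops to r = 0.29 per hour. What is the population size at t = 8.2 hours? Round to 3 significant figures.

362000 cells

Phase 1: N(4.6) = 21800·e^(0.384×4.6) = 21800·e^1.766 = 127525.
Phase 2 runs for 8.2 − 4.6 = 3.6 hours at r = 0.29.
N(8.2) = 127525·e^(0.29×3.6) = 127525·e^1.044 = 362241.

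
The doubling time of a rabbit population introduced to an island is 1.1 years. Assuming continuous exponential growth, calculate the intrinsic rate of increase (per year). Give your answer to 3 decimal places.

r = ln(2)/t_d = 0.6931/1.1 = 0.63013.

0.630 per year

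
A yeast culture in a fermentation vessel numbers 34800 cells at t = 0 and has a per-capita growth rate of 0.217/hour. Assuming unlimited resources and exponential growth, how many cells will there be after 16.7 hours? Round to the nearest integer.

N(t) = N₀·e^(rt) = 34800 × e^(0.217×16.7) = 34800 × e^3.624.
e^3.624 ≈ 37.483, so N ≈ 34800 × 37.483 = 1.304425×10^6.

1304425 cells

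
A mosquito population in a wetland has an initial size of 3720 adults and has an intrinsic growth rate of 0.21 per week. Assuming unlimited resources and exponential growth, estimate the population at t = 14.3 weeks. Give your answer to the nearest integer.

74943 adults

N(t) = N₀·e^(rt) = 3720 × e^(0.21×14.3) = 3720 × e^3.003.
e^3.003 ≈ 20.146, so N ≈ 3720 × 20.146 = 74942.7.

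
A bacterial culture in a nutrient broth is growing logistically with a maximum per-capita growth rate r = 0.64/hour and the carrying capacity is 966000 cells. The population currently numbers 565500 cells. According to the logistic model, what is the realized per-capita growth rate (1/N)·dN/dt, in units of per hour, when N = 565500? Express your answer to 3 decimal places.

0.265 per hour

(1/N)·dN/dt = r(1 − N/K) = 0.64 × (1 − 565500/966000).
= 0.64 × 0.4146 = 0.26534.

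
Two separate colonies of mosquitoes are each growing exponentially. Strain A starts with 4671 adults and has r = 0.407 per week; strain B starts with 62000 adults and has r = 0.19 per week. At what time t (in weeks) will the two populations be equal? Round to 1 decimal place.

11.9 weeks

Set 4671·e^(0.407t) = 62000·e^(0.19t).
e^((0.407 − 0.19)t) = 62000/4671 → e^(0.217·t) = 13.273.
0.217·t = ln(13.273) = 2.5858, so t = 2.5858/0.217 = 11.916.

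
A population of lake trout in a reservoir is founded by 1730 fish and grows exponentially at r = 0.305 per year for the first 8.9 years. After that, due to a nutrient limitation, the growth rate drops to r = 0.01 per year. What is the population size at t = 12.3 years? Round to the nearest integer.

27021 fish

Phase 1: N(8.9) = 1730·e^(0.305×8.9) = 1730·e^2.715 = 26117.9.
Phase 2 runs for 12.3 − 8.9 = 3.4 years at r = 0.01.
N(12.3) = 26117.9·e^(0.01×3.4) = 26117.9·e^0.034 = 27021.2.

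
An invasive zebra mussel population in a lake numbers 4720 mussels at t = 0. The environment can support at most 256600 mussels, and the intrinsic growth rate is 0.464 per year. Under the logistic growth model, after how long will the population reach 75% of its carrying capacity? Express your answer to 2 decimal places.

A = (K − N₀)/N₀ = (256600 − 4720)/4720 = 53.364.
Solve 256600/(1 + 53.364·e^(−0.464t)) = 192450: 1 + 53.364·e^(−0.464t) = 1.3333, so e^(−0.464t) = 0.00624636.
−0.464·t = ln(0.00624636) = -5.0758, so t = 5.0758/0.464 = 10.939.

10.94 years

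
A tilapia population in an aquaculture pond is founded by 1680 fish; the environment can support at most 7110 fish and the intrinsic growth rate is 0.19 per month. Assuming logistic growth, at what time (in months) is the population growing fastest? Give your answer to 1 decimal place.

Logistic growth is fastest at N = K/2 = 3555.
A = (K − N₀)/N₀ = 3.2321. Set K/(1 + A·e^(−rt)) = K/2 → A·e^(−rt) = 1.
e^(−0.19t) = 1/3.2321 = 0.309392, so t = ln(3.2321)/0.19 = 1.1731/0.19 = 6.1744.

6.2 months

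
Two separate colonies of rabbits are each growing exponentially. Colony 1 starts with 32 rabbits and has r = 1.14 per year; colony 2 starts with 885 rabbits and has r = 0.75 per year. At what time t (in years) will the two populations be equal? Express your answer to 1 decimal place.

Set 32·e^(1.14t) = 885·e^(0.75t).
e^((1.14 − 0.75)t) = 885/32 → e^(0.39·t) = 27.656.
0.39·t = ln(27.656) = 3.3199, so t = 3.3199/0.39 = 8.5124.

8.5 years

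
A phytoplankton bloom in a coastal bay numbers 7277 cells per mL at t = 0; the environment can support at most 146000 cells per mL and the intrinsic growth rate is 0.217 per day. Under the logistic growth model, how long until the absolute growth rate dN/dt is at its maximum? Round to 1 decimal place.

13.6 days

Logistic growth is fastest at N = K/2 = 73000.
A = (K − N₀)/N₀ = 19.063. Set K/(1 + A·e^(−rt)) = K/2 → A·e^(−rt) = 1.
e^(−0.217t) = 1/19.063 = 0.0524571, so t = ln(19.063)/0.217 = 2.9478/0.217 = 13.584.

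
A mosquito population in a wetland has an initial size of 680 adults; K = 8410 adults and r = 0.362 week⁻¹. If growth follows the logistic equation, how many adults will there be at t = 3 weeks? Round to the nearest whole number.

1739 adults

A = (K − N₀)/N₀ = (8410 − 680)/680 = 11.368.
N(t) = K/(1 + A·e^(−rt)) = 8410/(1 + 11.368×e^(−0.362×3)).
e^(−1.086) = 0.33756; denominator = 1 + 11.368×0.33756 = 4.8373.
N = 8410/4.8373 = 1738.57.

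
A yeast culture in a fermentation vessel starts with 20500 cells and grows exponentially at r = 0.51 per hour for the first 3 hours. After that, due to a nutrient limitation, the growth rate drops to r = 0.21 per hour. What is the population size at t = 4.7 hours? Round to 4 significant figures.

135300 cells

Phase 1: N(3) = 20500·e^(0.51×3) = 20500·e^1.53 = 94672.6.
Phase 2 runs for 4.7 − 3 = 1.7 hours at r = 0.21.
N(4.7) = 94672.6·e^(0.21×1.7) = 94672.6·e^0.357 = 135291.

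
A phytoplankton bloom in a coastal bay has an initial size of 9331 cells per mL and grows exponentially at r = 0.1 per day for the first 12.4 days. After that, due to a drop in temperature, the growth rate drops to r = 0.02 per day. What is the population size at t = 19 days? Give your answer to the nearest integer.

Phase 1: N(12.4) = 9331·e^(0.1×12.4) = 9331·e^1.24 = 32244.3.
Phase 2 runs for 19 − 12.4 = 6.6 days at r = 0.02.
N(19) = 32244.3·e^(0.02×6.6) = 32244.3·e^0.132 = 36794.3.

36794 cells per mL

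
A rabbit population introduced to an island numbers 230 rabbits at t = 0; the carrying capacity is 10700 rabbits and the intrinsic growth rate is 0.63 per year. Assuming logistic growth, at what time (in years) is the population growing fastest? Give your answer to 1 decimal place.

Logistic growth is fastest at N = K/2 = 5350.
A = (K − N₀)/N₀ = 45.522. Set K/(1 + A·e^(−rt)) = K/2 → A·e^(−rt) = 1.
e^(−0.63t) = 1/45.522 = 0.0219675, so t = ln(45.522)/0.63 = 3.8182/0.63 = 6.0606.

6.1 years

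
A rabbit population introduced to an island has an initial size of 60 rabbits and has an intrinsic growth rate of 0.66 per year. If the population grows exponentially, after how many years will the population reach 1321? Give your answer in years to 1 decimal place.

Set N₀·e^(rt) = 1321: e^(0.66·t) = 1321/60 = 22.017.
0.66·t = ln(22.017) = 3.0918, so t = 3.0918/0.66 = 4.6845.

4.7 years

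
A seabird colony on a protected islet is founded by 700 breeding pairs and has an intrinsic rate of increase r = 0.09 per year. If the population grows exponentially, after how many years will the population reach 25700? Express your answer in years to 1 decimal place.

40.0 years

Set N₀·e^(rt) = 25700: e^(0.09·t) = 25700/700 = 36.714.
0.09·t = ln(36.714) = 3.6032, so t = 3.6032/0.09 = 40.035.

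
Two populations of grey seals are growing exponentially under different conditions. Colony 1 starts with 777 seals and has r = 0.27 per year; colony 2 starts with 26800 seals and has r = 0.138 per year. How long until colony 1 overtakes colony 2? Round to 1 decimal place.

26.8 years

Set 777·e^(0.27t) = 26800·e^(0.138t).
e^((0.27 − 0.138)t) = 26800/777 → e^(0.132·t) = 34.492.
0.132·t = ln(34.492) = 3.5407, so t = 3.5407/0.132 = 26.824.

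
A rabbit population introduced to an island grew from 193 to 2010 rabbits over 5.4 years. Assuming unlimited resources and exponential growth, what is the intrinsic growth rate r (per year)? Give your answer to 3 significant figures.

0.434 per year

From N(t) = N₀·e^(rt): e^(r·5.4) = 2010/193 = 10.415.
r·5.4 = ln(10.415) = 2.3432, so r = 2.3432/5.4 = 0.43393.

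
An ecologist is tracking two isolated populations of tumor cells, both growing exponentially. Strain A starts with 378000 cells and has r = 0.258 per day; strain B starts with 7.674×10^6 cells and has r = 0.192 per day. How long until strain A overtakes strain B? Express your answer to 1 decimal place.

45.6 days

Set 378000·e^(0.258t) = 7.674×10^6·e^(0.192t).
e^((0.258 − 0.192)t) = 7.674×10^6/378000 → e^(0.066·t) = 20.302.
0.066·t = ln(20.302) = 3.0107, so t = 3.0107/0.066 = 45.617.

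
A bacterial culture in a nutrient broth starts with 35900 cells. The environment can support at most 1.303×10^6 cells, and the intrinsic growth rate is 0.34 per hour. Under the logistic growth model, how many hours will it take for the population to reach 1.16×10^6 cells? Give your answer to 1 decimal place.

16.6 hours

A = (K − N₀)/N₀ = (1.303×10^6 − 35900)/35900 = 35.295.
Solve 1.303×10^6/(1 + 35.295·e^(−0.34t)) = 1.16×10^6: 1 + 35.295·e^(−0.34t) = 1.1233, so e^(−0.34t) = 0.0034927.
−0.34·t = ln(0.0034927) = -5.6571, so t = 5.6571/0.34 = 16.638.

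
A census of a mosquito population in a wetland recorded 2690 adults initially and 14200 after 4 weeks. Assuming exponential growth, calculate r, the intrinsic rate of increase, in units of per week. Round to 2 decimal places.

0.42 per week

From N(t) = N₀·e^(rt): e^(r·4) = 14200/2690 = 5.2788.
r·4 = ln(5.2788) = 1.6637, so r = 1.6637/4 = 0.41593.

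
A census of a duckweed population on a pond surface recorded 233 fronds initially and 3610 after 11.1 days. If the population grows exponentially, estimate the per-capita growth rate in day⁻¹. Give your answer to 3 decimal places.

0.247 per day

From N(t) = N₀·e^(rt): e^(r·11.1) = 3610/233 = 15.494.
r·11.1 = ln(15.494) = 2.7404, so r = 2.7404/11.1 = 0.24689.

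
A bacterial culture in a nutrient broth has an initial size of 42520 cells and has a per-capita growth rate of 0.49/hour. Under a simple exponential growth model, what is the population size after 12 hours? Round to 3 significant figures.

15200000 cells

N(t) = N₀·e^(rt) = 42520 × e^(0.49×12) = 42520 × e^5.88.
e^5.88 ≈ 357.81, so N ≈ 42520 × 357.81 = 1.521405×10^7.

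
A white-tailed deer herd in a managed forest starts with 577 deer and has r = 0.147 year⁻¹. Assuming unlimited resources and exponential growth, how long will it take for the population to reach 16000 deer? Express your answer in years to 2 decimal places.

22.60 years

Set N₀·e^(rt) = 16000: e^(0.147·t) = 16000/577 = 27.73.
0.147·t = ln(27.73) = 3.3225, so t = 3.3225/0.147 = 22.602.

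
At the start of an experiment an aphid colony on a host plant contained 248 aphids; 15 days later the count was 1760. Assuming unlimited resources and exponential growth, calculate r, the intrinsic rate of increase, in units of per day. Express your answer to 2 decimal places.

From N(t) = N₀·e^(rt): e^(r·15) = 1760/248 = 7.0968.
r·15 = ln(7.0968) = 1.9596, so r = 1.9596/15 = 0.13064.

0.13 per day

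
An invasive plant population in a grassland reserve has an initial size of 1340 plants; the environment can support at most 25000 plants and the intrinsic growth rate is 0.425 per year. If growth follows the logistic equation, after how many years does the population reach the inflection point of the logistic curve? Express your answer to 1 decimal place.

Logistic growth is fastest at N = K/2 = 12500.
A = (K − N₀)/N₀ = 17.657. Set K/(1 + A·e^(−rt)) = K/2 → A·e^(−rt) = 1.
e^(−0.425t) = 1/17.657 = 0.0566357, so t = ln(17.657)/0.425 = 2.8711/0.425 = 6.7556.

6.8 years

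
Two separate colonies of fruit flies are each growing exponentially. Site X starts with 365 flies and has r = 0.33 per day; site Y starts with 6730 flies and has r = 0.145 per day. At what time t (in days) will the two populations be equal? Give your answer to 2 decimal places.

15.75 days

Set 365·e^(0.33t) = 6730·e^(0.145t).
e^((0.33 − 0.145)t) = 6730/365 → e^(0.185·t) = 18.438.
0.185·t = ln(18.438) = 2.9144, so t = 2.9144/0.185 = 15.754.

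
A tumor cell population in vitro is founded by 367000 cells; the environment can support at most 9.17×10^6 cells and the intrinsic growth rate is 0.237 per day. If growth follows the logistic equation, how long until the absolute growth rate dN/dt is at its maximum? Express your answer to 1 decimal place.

13.4 days

Logistic growth is fastest at N = K/2 = 4.585×10^6.
A = (K − N₀)/N₀ = 23.986. Set K/(1 + A·e^(−rt)) = K/2 → A·e^(−rt) = 1.
e^(−0.237t) = 1/23.986 = 0.0416903, so t = ln(23.986)/0.237 = 3.1775/0.237 = 13.407.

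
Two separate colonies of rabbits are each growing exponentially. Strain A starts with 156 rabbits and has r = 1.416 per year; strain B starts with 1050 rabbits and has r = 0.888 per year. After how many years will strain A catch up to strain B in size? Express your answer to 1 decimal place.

Set 156·e^(1.416t) = 1050·e^(0.888t).
e^((1.416 − 0.888)t) = 1050/156 → e^(0.528·t) = 6.7308.
0.528·t = ln(6.7308) = 1.9067, so t = 1.9067/0.528 = 3.6112.

3.6 years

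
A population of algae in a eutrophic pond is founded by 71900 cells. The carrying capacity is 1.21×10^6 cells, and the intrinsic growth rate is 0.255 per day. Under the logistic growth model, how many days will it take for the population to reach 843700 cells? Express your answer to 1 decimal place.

14.1 days

A = (K − N₀)/N₀ = (1.21×10^6 − 71900)/71900 = 15.829.
Solve 1.21×10^6/(1 + 15.829·e^(−0.255t)) = 843700: 1 + 15.829·e^(−0.255t) = 1.4342, so e^(−0.255t) = 0.0274282.
−0.255·t = ln(0.0274282) = -3.5962, so t = 3.5962/0.255 = 14.103.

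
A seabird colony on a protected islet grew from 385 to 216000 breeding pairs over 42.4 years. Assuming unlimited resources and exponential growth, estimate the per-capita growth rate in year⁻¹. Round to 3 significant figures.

From N(t) = N₀·e^(rt): e^(r·42.4) = 216000/385 = 561.04.
r·42.4 = ln(561.04) = 6.3298, so r = 6.3298/42.4 = 0.14929.

0.149 per year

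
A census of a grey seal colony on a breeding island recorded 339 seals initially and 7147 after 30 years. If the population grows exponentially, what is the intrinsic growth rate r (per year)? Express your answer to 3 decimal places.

0.102 per year

From N(t) = N₀·e^(rt): e^(r·30) = 7147/339 = 21.083.
r·30 = ln(21.083) = 3.0484, so r = 3.0484/30 = 0.10161.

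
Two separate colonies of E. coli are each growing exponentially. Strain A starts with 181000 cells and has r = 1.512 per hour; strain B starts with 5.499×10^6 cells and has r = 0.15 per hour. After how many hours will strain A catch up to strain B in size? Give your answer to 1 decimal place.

2.5 hours

Set 181000·e^(1.512t) = 5.499×10^6·e^(0.15t).
e^((1.512 − 0.15)t) = 5.499×10^6/181000 → e^(1.362·t) = 30.381.
1.362·t = ln(30.381) = 3.4138, so t = 3.4138/1.362 = 2.5065.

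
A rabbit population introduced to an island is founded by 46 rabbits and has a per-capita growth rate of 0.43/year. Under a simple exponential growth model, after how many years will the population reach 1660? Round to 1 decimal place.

8.3 years

Set N₀·e^(rt) = 1660: e^(0.43·t) = 1660/46 = 36.087.
0.43·t = ln(36.087) = 3.5859, so t = 3.5859/0.43 = 8.3394.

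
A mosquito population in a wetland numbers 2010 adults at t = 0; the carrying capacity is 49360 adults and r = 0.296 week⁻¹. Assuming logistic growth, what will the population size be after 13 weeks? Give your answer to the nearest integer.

A = (K − N₀)/N₀ = (49360 − 2010)/2010 = 23.557.
N(t) = K/(1 + A·e^(−rt)) = 49360/(1 + 23.557×e^(−0.296×13)).
e^(−3.848) = 0.021322; denominator = 1 + 23.557×0.021322 = 1.5023.
N = 49360/1.5023 = 32856.4.

32856 adults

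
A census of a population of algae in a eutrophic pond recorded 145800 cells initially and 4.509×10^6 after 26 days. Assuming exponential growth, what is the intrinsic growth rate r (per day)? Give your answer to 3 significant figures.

From N(t) = N₀·e^(rt): e^(r·26) = 4.509×10^6/145800 = 30.926.
r·26 = ln(30.926) = 3.4316, so r = 3.4316/26 = 0.13198.

0.132 per day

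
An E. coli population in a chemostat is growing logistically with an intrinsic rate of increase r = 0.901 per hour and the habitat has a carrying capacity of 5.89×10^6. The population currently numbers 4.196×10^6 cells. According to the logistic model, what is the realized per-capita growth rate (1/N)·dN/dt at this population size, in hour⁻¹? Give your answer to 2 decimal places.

(1/N)·dN/dt = r(1 − N/K) = 0.901 × (1 − 4.196×10^6/5.89×10^6).
= 0.901 × 0.28761 = 0.25913.

0.26 per hour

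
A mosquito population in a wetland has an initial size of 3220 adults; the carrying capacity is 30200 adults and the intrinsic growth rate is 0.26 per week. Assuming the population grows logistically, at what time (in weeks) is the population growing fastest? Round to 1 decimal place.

8.2 weeks

Logistic growth is fastest at N = K/2 = 15100.
A = (K − N₀)/N₀ = 8.3789. Set K/(1 + A·e^(−rt)) = K/2 → A·e^(−rt) = 1.
e^(−0.26t) = 1/8.3789 = 0.119348, so t = ln(8.3789)/0.26 = 2.1257/0.26 = 8.1758.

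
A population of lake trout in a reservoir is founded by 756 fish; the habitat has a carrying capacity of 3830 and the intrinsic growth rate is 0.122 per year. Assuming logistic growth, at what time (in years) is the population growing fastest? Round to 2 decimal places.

Logistic growth is fastest at N = K/2 = 1915.
A = (K − N₀)/N₀ = 4.0661. Set K/(1 + A·e^(−rt)) = K/2 → A·e^(−rt) = 1.
e^(−0.122t) = 1/4.0661 = 0.245934, so t = ln(4.0661)/0.122 = 1.4027/0.122 = 11.497.

11.50 years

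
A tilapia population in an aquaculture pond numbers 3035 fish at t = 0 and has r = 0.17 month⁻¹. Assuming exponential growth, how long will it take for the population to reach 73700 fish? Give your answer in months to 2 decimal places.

18.76 months

Set N₀·e^(rt) = 73700: e^(0.17·t) = 73700/3035 = 24.283.
0.17·t = ln(24.283) = 3.1898, so t = 3.1898/0.17 = 18.763.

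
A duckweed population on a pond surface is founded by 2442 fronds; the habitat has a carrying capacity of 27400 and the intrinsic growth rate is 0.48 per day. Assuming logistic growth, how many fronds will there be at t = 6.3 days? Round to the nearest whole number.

A = (K − N₀)/N₀ = (27400 − 2442)/2442 = 10.22.
N(t) = K/(1 + A·e^(−rt)) = 27400/(1 + 10.22×e^(−0.48×6.3)).
e^(−3.024) = 0.048606; denominator = 1 + 10.22×0.048606 = 1.4968.
N = 27400/1.4968 = 18306.1.

18306 fronds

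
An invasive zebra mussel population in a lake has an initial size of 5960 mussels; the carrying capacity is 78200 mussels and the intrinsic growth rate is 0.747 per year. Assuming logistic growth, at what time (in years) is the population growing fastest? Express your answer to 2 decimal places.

3.34 years

Logistic growth is fastest at N = K/2 = 39100.
A = (K − N₀)/N₀ = 12.121. Set K/(1 + A·e^(−rt)) = K/2 → A·e^(−rt) = 1.
e^(−0.747t) = 1/12.121 = 0.0825028, so t = ln(12.121)/0.747 = 2.4949/0.747 = 3.3399.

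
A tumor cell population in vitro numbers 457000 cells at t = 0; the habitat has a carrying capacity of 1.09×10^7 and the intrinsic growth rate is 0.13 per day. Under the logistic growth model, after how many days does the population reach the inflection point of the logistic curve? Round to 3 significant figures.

Logistic growth is fastest at N = K/2 = 5.45×10^6.
A = (K − N₀)/N₀ = 22.851. Set K/(1 + A·e^(−rt)) = K/2 → A·e^(−rt) = 1.
e^(−0.13t) = 1/22.851 = 0.0437614, so t = ln(22.851)/0.13 = 3.129/0.13 = 24.069.

24.1 days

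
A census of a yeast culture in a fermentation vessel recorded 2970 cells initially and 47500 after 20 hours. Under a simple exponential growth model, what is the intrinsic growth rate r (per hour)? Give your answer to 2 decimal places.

0.14 per hour

From N(t) = N₀·e^(rt): e^(r·20) = 47500/2970 = 15.993.
r·20 = ln(15.993) = 2.7722, so r = 2.7722/20 = 0.13861.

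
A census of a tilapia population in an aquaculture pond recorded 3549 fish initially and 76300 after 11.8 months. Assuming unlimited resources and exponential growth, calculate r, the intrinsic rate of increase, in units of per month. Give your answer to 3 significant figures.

0.260 per month

From N(t) = N₀·e^(rt): e^(r·11.8) = 76300/3549 = 21.499.
r·11.8 = ln(21.499) = 3.068, so r = 3.068/11.8 = 0.26.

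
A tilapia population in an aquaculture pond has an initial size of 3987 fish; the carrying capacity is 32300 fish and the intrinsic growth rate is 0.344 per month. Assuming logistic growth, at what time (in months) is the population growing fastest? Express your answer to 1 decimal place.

5.7 months

Logistic growth is fastest at N = K/2 = 16150.
A = (K − N₀)/N₀ = 7.1013. Set K/(1 + A·e^(−rt)) = K/2 → A·e^(−rt) = 1.
e^(−0.344t) = 1/7.1013 = 0.140819, so t = ln(7.1013)/0.344 = 1.9603/0.344 = 5.6985.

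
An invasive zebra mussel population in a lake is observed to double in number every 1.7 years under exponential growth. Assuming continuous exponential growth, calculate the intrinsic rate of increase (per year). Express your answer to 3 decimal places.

0.408 per year

r = ln(2)/t_d = 0.6931/1.7 = 0.40773.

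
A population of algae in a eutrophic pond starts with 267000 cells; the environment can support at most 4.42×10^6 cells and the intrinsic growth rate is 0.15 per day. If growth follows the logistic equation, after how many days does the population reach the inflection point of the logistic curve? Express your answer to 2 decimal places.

Logistic growth is fastest at N = K/2 = 2.21×10^6.
A = (K − N₀)/N₀ = 15.554. Set K/(1 + A·e^(−rt)) = K/2 → A·e^(−rt) = 1.
e^(−0.15t) = 1/15.554 = 0.0642909, so t = ln(15.554)/0.15 = 2.7443/0.15 = 18.296.

18.30 days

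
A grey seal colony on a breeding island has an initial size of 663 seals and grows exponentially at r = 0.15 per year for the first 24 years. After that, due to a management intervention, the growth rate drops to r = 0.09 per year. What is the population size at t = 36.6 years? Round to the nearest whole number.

75416 seals

Phase 1: N(24) = 663·e^(0.15×24) = 663·e^3.6 = 24264.6.
Phase 2 runs for 36.6 − 24 = 12.6 years at r = 0.09.
N(36.6) = 24264.6·e^(0.09×12.6) = 24264.6·e^1.134 = 75416.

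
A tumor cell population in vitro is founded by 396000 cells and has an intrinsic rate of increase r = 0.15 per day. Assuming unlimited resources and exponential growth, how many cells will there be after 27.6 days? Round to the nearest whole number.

24869917 cells

N(t) = N₀·e^(rt) = 396000 × e^(0.15×27.6) = 396000 × e^4.14.
e^4.14 ≈ 62.803, so N ≈ 396000 × 62.803 = 2.486992×10^7.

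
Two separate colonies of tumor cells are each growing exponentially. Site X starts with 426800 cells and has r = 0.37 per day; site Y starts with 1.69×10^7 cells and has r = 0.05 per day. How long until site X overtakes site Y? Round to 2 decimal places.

Set 426800·e^(0.37t) = 1.69×10^7·e^(0.05t).
e^((0.37 − 0.05)t) = 1.69×10^7/426800 → e^(0.32·t) = 39.597.
0.32·t = ln(39.597) = 3.6788, so t = 3.6788/0.32 = 11.496.

11.50 days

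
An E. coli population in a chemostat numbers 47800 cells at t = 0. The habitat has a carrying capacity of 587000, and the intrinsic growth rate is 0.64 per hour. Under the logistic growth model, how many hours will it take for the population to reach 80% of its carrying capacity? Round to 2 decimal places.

5.95 hours

A = (K − N₀)/N₀ = (587000 − 47800)/47800 = 11.28.
Solve 587000/(1 + 11.28·e^(−0.64t)) = 469600: 1 + 11.28·e^(−0.64t) = 1.25, so e^(−0.64t) = 0.0221625.
−0.64·t = ln(0.0221625) = -3.8094, so t = 3.8094/0.64 = 5.9521.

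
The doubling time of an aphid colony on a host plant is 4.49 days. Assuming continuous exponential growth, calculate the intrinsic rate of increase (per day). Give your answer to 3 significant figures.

0.154 per day

r = ln(2)/t_d = 0.6931/4.49 = 0.15438.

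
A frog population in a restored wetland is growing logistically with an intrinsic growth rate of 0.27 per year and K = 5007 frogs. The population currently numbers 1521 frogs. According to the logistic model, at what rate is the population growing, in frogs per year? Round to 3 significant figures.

286 frogs per year

dN/dt = rN(1 − N/K) = 0.27 × 1521 × (1 − 1521/5007).
1 − 1521/5007 = 0.69623; dN/dt = 0.27 × 1521 × 0.69623 = 285.92.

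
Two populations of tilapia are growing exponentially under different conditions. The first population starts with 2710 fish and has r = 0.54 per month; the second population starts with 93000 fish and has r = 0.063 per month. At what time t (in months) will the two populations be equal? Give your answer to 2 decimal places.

Set 2710·e^(0.54t) = 93000·e^(0.063t).
e^((0.54 − 0.063)t) = 93000/2710 → e^(0.477·t) = 34.317.
0.477·t = ln(34.317) = 3.5357, so t = 3.5357/0.477 = 7.4123.

7.41 months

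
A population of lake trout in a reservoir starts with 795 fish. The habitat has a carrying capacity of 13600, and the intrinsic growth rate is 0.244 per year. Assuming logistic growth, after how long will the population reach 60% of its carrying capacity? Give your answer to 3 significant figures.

13.1 years

A = (K − N₀)/N₀ = (13600 − 795)/795 = 16.107.
Solve 13600/(1 + 16.107·e^(−0.244t)) = 8160: 1 + 16.107·e^(−0.244t) = 1.6667, so e^(−0.244t) = 0.0413901.
−0.244·t = ln(0.0413901) = -3.1847, so t = 3.1847/0.244 = 13.052.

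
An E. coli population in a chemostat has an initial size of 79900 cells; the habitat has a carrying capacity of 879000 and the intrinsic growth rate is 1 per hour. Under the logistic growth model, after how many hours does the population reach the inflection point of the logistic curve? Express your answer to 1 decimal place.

Logistic growth is fastest at N = K/2 = 439500.
A = (K − N₀)/N₀ = 10.001. Set K/(1 + A·e^(−rt)) = K/2 → A·e^(−rt) = 1.
e^(−1t) = 1/10.001 = 0.0999875, so t = ln(10.001)/1 = 2.3027/1 = 2.3027.

2.3 hours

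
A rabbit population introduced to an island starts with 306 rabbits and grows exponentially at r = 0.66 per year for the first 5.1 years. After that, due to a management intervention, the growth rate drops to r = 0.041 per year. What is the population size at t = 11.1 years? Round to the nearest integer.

11334 rabbits

Phase 1: N(5.1) = 306·e^(0.66×5.1) = 306·e^3.366 = 8862.51.
Phase 2 runs for 11.1 − 5.1 = 6 years at r = 0.041.
N(11.1) = 8862.51·e^(0.041×6) = 8862.51·e^0.246 = 11334.3.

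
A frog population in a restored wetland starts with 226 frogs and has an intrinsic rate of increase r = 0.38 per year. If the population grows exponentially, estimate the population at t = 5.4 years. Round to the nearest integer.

N(t) = N₀·e^(rt) = 226 × e^(0.38×5.4) = 226 × e^2.052.
e^2.052 ≈ 7.7835, so N ≈ 226 × 7.7835 = 1759.06.

1759 frogs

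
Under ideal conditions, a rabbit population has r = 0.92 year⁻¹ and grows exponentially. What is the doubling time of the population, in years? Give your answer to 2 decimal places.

Doubling time t_d = ln(2)/r = 0.6931/0.92 = 0.75342.

0.75 years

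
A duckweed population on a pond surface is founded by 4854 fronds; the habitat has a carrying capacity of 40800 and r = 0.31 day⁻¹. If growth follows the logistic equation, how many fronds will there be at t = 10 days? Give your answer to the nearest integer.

A = (K − N₀)/N₀ = (40800 − 4854)/4854 = 7.4054.
N(t) = K/(1 + A·e^(−rt)) = 40800/(1 + 7.4054×e^(−0.31×10)).
e^(−3.1) = 0.045049; denominator = 1 + 7.4054×0.045049 = 1.3336.
N = 40800/1.3336 = 30593.7.

30594 fronds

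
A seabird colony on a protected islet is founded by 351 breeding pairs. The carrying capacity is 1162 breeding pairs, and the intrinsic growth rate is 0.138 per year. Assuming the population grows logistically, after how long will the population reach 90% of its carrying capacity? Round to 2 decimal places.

A = (K − N₀)/N₀ = (1162 − 351)/351 = 2.3105.
Solve 1162/(1 + 2.3105·e^(−0.138t)) = 1045.8: 1 + 2.3105·e^(−0.138t) = 1.1111, so e^(−0.138t) = 0.0480888.
−0.138·t = ln(0.0480888) = -3.0347, so t = 3.0347/0.138 = 21.991.

21.99 years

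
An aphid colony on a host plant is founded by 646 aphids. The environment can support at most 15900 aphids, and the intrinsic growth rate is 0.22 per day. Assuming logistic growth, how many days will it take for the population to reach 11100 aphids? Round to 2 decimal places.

18.18 days

A = (K − N₀)/N₀ = (15900 − 646)/646 = 23.613.
Solve 15900/(1 + 23.613·e^(−0.22t)) = 11100: 1 + 23.613·e^(−0.22t) = 1.4324, so e^(−0.22t) = 0.0183133.
−0.22·t = ln(0.0183133) = -4.0001, so t = 4.0001/0.22 = 18.182.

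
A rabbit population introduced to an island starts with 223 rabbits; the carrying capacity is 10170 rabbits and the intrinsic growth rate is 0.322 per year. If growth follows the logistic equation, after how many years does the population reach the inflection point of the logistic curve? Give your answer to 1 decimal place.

Logistic growth is fastest at N = K/2 = 5085.
A = (K − N₀)/N₀ = 44.605. Set K/(1 + A·e^(−rt)) = K/2 → A·e^(−rt) = 1.
e^(−0.322t) = 1/44.605 = 0.0224188, so t = ln(44.605)/0.322 = 3.7979/0.322 = 11.795.

11.8 years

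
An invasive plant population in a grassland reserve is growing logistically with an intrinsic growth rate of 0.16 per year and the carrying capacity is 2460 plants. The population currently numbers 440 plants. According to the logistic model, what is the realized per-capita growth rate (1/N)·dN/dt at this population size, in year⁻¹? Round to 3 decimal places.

(1/N)·dN/dt = r(1 − N/K) = 0.16 × (1 − 440/2460).
= 0.16 × 0.82114 = 0.13138.

0.131 per year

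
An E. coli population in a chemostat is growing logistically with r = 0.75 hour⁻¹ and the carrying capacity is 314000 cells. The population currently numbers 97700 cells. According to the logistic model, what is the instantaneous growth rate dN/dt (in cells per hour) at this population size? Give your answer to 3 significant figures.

dN/dt = rN(1 − N/K) = 0.75 × 97700 × (1 − 97700/314000).
1 − 97700/314000 = 0.68885; dN/dt = 0.75 × 97700 × 0.68885 = 50476.

50500 cells per hour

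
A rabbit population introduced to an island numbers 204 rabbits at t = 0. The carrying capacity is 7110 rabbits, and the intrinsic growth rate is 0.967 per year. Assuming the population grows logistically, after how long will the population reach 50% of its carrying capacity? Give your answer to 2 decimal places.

A = (K − N₀)/N₀ = (7110 − 204)/204 = 33.853.
Solve 7110/(1 + 33.853·e^(−0.967t)) = 3555: 1 + 33.853·e^(−0.967t) = 2, so e^(−0.967t) = 0.0295395.
−0.967·t = ln(0.0295395) = -3.522, so t = 3.522/0.967 = 3.6422.

3.64 years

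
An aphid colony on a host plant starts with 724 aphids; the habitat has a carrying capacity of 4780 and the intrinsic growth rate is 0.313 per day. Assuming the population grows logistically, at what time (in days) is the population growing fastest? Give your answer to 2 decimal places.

Logistic growth is fastest at N = K/2 = 2390.
A = (K − N₀)/N₀ = 5.6022. Set K/(1 + A·e^(−rt)) = K/2 → A·e^(−rt) = 1.
e^(−0.313t) = 1/5.6022 = 0.178501, so t = ln(5.6022)/0.313 = 1.7232/0.313 = 5.5053.

5.51 days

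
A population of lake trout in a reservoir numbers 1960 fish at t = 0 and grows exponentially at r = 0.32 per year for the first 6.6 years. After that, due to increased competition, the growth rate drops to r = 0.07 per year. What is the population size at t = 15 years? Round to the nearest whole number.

29164 fish

Phase 1: N(6.6) = 1960·e^(0.32×6.6) = 1960·e^2.112 = 16198.9.
Phase 2 runs for 15 − 6.6 = 8.4 years at r = 0.07.
N(15) = 16198.9·e^(0.07×8.4) = 16198.9·e^0.588 = 29164.3.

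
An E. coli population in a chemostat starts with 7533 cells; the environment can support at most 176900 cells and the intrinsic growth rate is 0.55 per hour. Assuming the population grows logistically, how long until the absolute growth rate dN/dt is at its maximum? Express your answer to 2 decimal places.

5.66 hours

Logistic growth is fastest at N = K/2 = 88450.
A = (K − N₀)/N₀ = 22.483. Set K/(1 + A·e^(−rt)) = K/2 → A·e^(−rt) = 1.
e^(−0.55t) = 1/22.483 = 0.0444774, so t = ln(22.483)/0.55 = 3.1128/0.55 = 5.6596.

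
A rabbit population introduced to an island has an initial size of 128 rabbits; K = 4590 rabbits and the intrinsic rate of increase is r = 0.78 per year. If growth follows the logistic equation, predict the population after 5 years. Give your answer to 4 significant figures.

A = (K − N₀)/N₀ = (4590 − 128)/128 = 34.859.
N(t) = K/(1 + A·e^(−rt)) = 4590/(1 + 34.859×e^(−0.78×5)).
e^(−3.9) = 0.020242; denominator = 1 + 34.859×0.020242 = 1.7056.
N = 4590/1.7056 = 2691.1.

2691 rabbits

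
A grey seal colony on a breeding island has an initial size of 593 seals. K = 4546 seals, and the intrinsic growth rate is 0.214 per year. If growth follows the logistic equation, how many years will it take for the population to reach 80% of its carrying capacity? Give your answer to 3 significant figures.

A = (K − N₀)/N₀ = (4546 − 593)/593 = 6.6661.
Solve 4546/(1 + 6.6661·e^(−0.214t)) = 3636.8: 1 + 6.6661·e^(−0.214t) = 1.25, so e^(−0.214t) = 0.0375032.
−0.214·t = ln(0.0375032) = -3.2833, so t = 3.2833/0.214 = 15.343.

15.3 years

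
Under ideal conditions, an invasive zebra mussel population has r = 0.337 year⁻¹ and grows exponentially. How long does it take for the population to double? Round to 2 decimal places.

Doubling time t_d = ln(2)/r = 0.6931/0.337 = 2.0568.

2.06 years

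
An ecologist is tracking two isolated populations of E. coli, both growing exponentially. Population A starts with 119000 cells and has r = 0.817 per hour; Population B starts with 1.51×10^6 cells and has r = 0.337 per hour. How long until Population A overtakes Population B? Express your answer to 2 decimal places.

Set 119000·e^(0.817t) = 1.51×10^6·e^(0.337t).
e^((0.817 − 0.337)t) = 1.51×10^6/119000 → e^(0.48·t) = 12.689.
0.48·t = ln(12.689) = 2.5407, so t = 2.5407/0.48 = 5.2932.

5.29 hours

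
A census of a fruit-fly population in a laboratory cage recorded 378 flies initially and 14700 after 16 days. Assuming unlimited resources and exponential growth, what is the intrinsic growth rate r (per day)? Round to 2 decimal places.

From N(t) = N₀·e^(rt): e^(r·16) = 14700/378 = 38.889.
r·16 = ln(38.889) = 3.6607, so r = 3.6607/16 = 0.22879.

0.23 per day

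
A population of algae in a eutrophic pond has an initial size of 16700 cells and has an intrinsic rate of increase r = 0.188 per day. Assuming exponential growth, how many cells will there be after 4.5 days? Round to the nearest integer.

38916 cells

N(t) = N₀·e^(rt) = 16700 × e^(0.188×4.5) = 16700 × e^0.846.
e^0.846 ≈ 2.3303, so N ≈ 16700 × 2.3303 = 38916.1.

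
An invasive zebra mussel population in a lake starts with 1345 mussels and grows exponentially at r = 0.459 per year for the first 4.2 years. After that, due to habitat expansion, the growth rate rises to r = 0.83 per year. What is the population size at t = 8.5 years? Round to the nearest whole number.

328059 mussels

Phase 1: N(4.2) = 1345·e^(0.459×4.2) = 1345·e^1.928 = 9246.03.
Phase 2 runs for 8.5 − 4.2 = 4.3 years at r = 0.83.
N(8.5) = 9246.03·e^(0.83×4.3) = 9246.03·e^3.569 = 328059.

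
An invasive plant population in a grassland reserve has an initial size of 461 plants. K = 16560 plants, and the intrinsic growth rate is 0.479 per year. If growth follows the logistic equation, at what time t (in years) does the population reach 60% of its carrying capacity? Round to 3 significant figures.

8.26 years

A = (K − N₀)/N₀ = (16560 − 461)/461 = 34.922.
Solve 16560/(1 + 34.922·e^(−0.479t)) = 9936: 1 + 34.922·e^(−0.479t) = 1.6667, so e^(−0.479t) = 0.0190902.
−0.479·t = ln(0.0190902) = -3.9586, so t = 3.9586/0.479 = 8.2643.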